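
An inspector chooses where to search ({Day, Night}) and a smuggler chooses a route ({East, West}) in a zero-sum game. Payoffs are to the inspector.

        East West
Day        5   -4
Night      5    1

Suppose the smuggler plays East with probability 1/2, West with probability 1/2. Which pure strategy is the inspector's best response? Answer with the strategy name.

Night

Expected payoff of Day: (1/2)·5 + (1/2)·(-4) = 1/2.
Expected payoff of Night: (1/2)·5 + (1/2)·1 = 3.
The largest is 3, so the inspector's best response is Night.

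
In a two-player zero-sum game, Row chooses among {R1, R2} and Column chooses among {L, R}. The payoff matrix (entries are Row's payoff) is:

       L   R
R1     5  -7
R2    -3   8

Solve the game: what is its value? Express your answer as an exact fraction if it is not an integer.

Row minima: R1 → -7, R2 → -3; maximin = -3.
Column maxima: L → 5, R → 8; minimax = 5.
-3 ≠ 5, so there is no saddle point; optimal play is mixed.
Let Row play R1 with probability p. Expected payoff against L: 5p + (-3)(1−p) = 8p − 3; against R: (-7)p + 8(1−p) = −15p + 8.
Setting these equal: 8p − 3 = −15p + 8 ⇒ 23p = 11 ⇒ p = 11/23, and the value is (8)·(11/23) − 3 = 19/23.
For Column: with q = P(L), equating R1's and R2's payoffs gives 12q − 7 = −11q + 8 ⇒ q = 15/23.

19/23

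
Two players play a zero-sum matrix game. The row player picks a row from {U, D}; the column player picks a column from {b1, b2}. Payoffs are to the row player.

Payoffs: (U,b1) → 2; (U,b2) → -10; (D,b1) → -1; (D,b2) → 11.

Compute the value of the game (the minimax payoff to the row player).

Row minima: U → -10, D → -1; maximin = -1.
Column maxima: b1 → 2, b2 → 11; minimax = 2.
-1 ≠ 2, so there is no saddle point; optimal play is mixed.
Let the row player play U with probability p. Expected payoff against b1: 2p + (-1)(1−p) = 3p − 1; against b2: (-10)p + 11(1−p) = −21p + 11.
Setting these equal: 3p − 1 = −21p + 11 ⇒ 24p = 12 ⇒ p = 1/2, and the value is (3)·(1/2) − 1 = 1/2.
For the column player: with q = P(b1), equating U's and D's payoffs gives 12q − 10 = −12q + 11 ⇒ q = 7/8.

1/2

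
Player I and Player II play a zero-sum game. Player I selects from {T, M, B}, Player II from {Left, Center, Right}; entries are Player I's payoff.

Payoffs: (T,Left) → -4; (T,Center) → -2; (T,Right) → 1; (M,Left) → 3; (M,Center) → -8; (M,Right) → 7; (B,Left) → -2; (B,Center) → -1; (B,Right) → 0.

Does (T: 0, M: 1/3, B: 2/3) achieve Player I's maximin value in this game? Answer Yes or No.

No

Against Left this mix gives (1/3)·3 + (2/3)·(-2) = -1/3.
Against Center this mix gives (1/3)·(-8) + (2/3)·(-1) = -10/3.
Against Right this mix gives (1/3)·7 + (2/3)·0 = 7/3.
Player II will play Center, holding Player I to -10/3. Shifting weight toward the row that does better against Center would raise this floor (the equalizing mix achieves -19/12 against both Center and Left), so the proposed strategy is not optimal.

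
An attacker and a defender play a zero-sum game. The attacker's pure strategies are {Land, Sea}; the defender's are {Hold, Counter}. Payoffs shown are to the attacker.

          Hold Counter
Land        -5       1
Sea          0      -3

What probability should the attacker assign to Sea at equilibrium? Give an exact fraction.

Row minima: Land → -5, Sea → -3; maximin = -3.
Column maxima: Hold → 0, Counter → 1; minimax = 0.
-3 ≠ 0, so there is no saddle point; optimal play is mixed.
Let the attacker play Land with probability p. Expected payoff against Hold: (-5)p + 0(1−p) = −5p; against Counter: 1p + (-3)(1−p) = 4p − 3.
Setting these equal: −5p = 4p − 3 ⇒ −9p = -3 ⇒ p = 1/3, and the value is (-5)·(1/3) = -5/3.
For the defender: with q = P(Hold), equating Land's and Sea's payoffs gives −6q + 1 = 3q − 3 ⇒ q = 4/9.

2/3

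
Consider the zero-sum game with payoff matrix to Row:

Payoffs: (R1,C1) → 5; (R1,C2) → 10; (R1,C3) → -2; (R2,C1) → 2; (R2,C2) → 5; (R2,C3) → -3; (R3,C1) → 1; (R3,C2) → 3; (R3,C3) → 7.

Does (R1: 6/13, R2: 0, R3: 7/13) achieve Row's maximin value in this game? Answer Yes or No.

Yes

Against C1 this mix gives (6/13)·5 + (7/13)·1 = 37/13.
Against C2 this mix gives (6/13)·10 + (7/13)·3 = 81/13.
Against C3 this mix gives (6/13)·(-2) + (7/13)·7 = 37/13.
All of Column's active replies (C1, C3) yield 37/13, and no column does worse for Row. The mix makes Column indifferent and guarantees 37/13, so it is optimal.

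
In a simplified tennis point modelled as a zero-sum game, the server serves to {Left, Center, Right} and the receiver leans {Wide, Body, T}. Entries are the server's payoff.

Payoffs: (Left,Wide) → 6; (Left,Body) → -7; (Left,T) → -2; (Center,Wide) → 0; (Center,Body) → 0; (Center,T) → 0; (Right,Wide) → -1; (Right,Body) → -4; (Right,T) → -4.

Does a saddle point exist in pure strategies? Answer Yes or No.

Row minima: Left → -7, Center → 0, Right → -4; maximin = 0.
Column maxima: Wide → 6, Body → 0, T → 0; minimax = 0.
maximin = minimax = 0, so a saddle point exists.

Yes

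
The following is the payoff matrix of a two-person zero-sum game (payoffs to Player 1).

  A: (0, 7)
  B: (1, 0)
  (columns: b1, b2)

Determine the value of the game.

7/8

Row minima: A → 0, B → 0; maximin = 0.
Column maxima: b1 → 1, b2 → 7; minimax = 1.
0 ≠ 1, so there is no saddle point; optimal play is mixed.
Let Player 1 play A with probability p. Expected payoff against b1: 0p + 1(1−p) = −p + 1; against b2: 7p + 0(1−p) = 7p.
Setting these equal: −p + 1 = 7p ⇒ −8p = -1 ⇒ p = 1/8, and the value is (-1)·(1/8) + 1 = 7/8.
For Player 2: with q = P(b1), equating A's and B's payoffs gives −7q + 7 = q ⇒ q = 7/8.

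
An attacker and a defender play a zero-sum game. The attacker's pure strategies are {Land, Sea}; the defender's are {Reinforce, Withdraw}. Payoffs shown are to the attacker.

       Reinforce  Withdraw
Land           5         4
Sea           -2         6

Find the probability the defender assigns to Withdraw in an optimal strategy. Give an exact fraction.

Row minima: Land → 4, Sea → -2; maximin = 4.
Column maxima: Reinforce → 5, Withdraw → 6; minimax = 5.
4 ≠ 5, so there is no saddle point; optimal play is mixed.
Let the attacker play Land with probability p. Expected payoff against Reinforce: 5p + (-2)(1−p) = 7p − 2; against Withdraw: 4p + 6(1−p) = −2p + 6.
Setting these equal: 7p − 2 = −2p + 6 ⇒ 9p = 8 ⇒ p = 8/9, and the value is (7)·(8/9) − 2 = 38/9.
For the defender: with q = P(Reinforce), equating Land's and Sea's payoffs gives q + 4 = −8q + 6 ⇒ q = 2/9.

7/9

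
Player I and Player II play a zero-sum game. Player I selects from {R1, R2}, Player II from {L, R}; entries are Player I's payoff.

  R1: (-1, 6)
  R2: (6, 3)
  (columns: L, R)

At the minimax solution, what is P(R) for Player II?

7/10

Row minima: R1 → -1, R2 → 3; maximin = 3.
Column maxima: L → 6, R → 6; minimax = 6.
3 ≠ 6, so there is no saddle point; optimal play is mixed.
Let Player I play R1 with probability p. Expected payoff against L: (-1)p + 6(1−p) = −7p + 6; against R: 6p + 3(1−p) = 3p + 3.
Setting these equal: −7p + 6 = 3p + 3 ⇒ −10p = -3 ⇒ p = 3/10, and the value is (-7)·(3/10) + 6 = 39/10.
For Player II: with q = P(L), equating R1's and R2's payoffs gives −7q + 6 = 3q + 3 ⇒ q = 3/10.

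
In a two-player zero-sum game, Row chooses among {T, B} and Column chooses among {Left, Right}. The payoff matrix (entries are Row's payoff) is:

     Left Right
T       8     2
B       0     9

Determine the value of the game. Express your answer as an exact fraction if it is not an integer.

Row minima: T → 2, B → 0; maximin = 2.
Column maxima: Left → 8, Right → 9; minimax = 8.
2 ≠ 8, so there is no saddle point; optimal play is mixed.
Let Row play T with probability p. Expected payoff against Left: 8p + 0(1−p) = 8p; against Right: 2p + 9(1−p) = −7p + 9.
Setting these equal: 8p = −7p + 9 ⇒ 15p = 9 ⇒ p = 3/5, and the value is (8)·(3/5) = 24/5.
For Column: with q = P(Left), equating T's and B's payoffs gives 6q + 2 = −9q + 9 ⇒ q = 7/15.

24/5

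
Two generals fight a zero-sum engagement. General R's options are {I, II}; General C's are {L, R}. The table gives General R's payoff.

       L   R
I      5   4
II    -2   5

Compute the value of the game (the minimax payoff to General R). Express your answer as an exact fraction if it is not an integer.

33/8

Row minima: I → 4, II → -2; maximin = 4.
Column maxima: L → 5, R → 5; minimax = 5.
4 ≠ 5, so there is no saddle point; optimal play is mixed.
Let General R play I with probability p. Expected payoff against L: 5p + (-2)(1−p) = 7p − 2; against R: 4p + 5(1−p) = −p + 5.
Setting these equal: 7p − 2 = −p + 5 ⇒ 8p = 7 ⇒ p = 7/8, and the value is (7)·(7/8) − 2 = 33/8.
For General C: with q = P(L), equating I's and II's payoffs gives q + 4 = −7q + 5 ⇒ q = 1/8.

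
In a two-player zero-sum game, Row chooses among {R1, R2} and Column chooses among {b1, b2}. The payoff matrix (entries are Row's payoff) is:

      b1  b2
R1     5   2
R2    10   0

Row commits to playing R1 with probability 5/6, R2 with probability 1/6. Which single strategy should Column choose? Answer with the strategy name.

b2

If Column plays b1, Row's expected payoff is (5/6)·5 + (1/6)·10 = 35/6.
If Column plays b2, Row's expected payoff is (5/6)·2 + (1/6)·0 = 5/3.
Column minimizes Row's payoff; the smallest is 5/3, so the best response is b2.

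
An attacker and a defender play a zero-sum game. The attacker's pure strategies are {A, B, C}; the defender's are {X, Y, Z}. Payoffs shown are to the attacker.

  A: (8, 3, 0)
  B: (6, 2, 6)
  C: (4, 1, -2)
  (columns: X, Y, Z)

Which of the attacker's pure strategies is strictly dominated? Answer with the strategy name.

A gives a strictly higher payoff than C against every column: 8 > 4, 3 > 1, 0 > -2.
So C is strictly dominated and the attacker never plays it.

C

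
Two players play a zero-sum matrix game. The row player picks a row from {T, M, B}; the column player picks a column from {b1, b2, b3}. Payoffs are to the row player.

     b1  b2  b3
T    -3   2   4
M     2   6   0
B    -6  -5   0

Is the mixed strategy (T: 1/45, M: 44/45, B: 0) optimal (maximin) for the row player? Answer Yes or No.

Against b1 this mix gives (1/45)·(-3) + (44/45)·2 = 17/9.
Against b2 this mix gives (1/45)·2 + (44/45)·6 = 266/45.
Against b3 this mix gives (1/45)·4 + (44/45)·0 = 4/45.
The column player will play b3, holding the row player to 4/45. Shifting weight toward the row that does better against b3 would raise this floor (the equalizing mix achieves 8/9 against both b3 and b1), so the proposed strategy is not optimal.

No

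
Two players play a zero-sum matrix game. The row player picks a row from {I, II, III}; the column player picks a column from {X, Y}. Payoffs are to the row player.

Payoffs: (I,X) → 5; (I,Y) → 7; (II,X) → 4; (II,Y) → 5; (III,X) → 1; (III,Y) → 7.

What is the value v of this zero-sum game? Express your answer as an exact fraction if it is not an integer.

5

Row minima: I → 5, II → 4, III → 1; maximin = 5.
Column maxima: X → 5, Y → 7; minimax = 5.
Since maximin = minimax = 5, there is a saddle point and the value is 5.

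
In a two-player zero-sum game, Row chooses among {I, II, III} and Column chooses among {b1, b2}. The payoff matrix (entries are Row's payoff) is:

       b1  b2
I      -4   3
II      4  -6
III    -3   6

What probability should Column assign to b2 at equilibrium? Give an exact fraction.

7/19

Row minima: I → -4, II → -6, III → -3; maximin = -3.
Column maxima: b1 → 4, b2 → 6; minimax = 4.
-3 ≠ 4, so there is no saddle point; optimal play is mixed.
I is strictly dominated by III, so Row never plays it.
On the remaining 2×2 (II, III vs b1, b2):
Let Row play II with probability p. Expected payoff against b1: 4p + (-3)(1−p) = 7p − 3; against b2: (-6)p + 6(1−p) = −12p + 6.
Setting these equal: 7p − 3 = −12p + 6 ⇒ 19p = 9 ⇒ p = 9/19, and the value is (7)·(9/19) − 3 = 6/19.
For Column: with q = P(b1), equating II's and III's payoffs gives 10q − 6 = −9q + 6 ⇒ q = 12/19.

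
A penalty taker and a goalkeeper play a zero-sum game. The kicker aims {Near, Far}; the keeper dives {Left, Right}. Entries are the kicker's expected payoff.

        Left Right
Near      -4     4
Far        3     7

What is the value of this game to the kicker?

Row minima: Near → -4, Far → 3; maximin = 3.
Column maxima: Left → 3, Right → 7; minimax = 3.
Since maximin = minimax = 3, there is a saddle point and the value is 3.

3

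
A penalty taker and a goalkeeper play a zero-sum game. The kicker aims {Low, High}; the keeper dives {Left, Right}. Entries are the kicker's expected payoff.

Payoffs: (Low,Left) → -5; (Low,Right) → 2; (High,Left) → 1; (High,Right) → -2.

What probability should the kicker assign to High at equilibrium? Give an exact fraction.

Row minima: Low → -5, High → -2; maximin = -2.
Column maxima: Left → 1, Right → 2; minimax = 1.
-2 ≠ 1, so there is no saddle point; optimal play is mixed.
Let the kicker play Low with probability p. Expected payoff against Left: (-5)p + 1(1−p) = −6p + 1; against Right: 2p + (-2)(1−p) = 4p − 2.
Setting these equal: −6p + 1 = 4p − 2 ⇒ −10p = -3 ⇒ p = 3/10, and the value is (-6)·(3/10) + 1 = -4/5.
For the keeper: with q = P(Left), equating Low's and High's payoffs gives −7q + 2 = 3q − 2 ⇒ q = 2/5.

7/10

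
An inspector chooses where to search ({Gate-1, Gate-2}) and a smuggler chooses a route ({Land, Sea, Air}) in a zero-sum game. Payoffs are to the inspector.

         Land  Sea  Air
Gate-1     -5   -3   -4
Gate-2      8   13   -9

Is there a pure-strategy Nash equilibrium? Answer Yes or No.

No

Row minima: Gate-1 → -5, Gate-2 → -9; maximin = -5.
Column maxima: Land → 8, Sea → 13, Air → -4; minimax = -4.
-5 ≠ -4, so no pure-strategy equilibrium exists.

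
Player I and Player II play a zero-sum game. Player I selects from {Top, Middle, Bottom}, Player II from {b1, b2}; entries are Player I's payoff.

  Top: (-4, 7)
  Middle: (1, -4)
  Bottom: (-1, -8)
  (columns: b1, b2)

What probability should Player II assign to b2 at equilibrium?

Row minima: Top → -4, Middle → -4, Bottom → -8; maximin = -4.
Column maxima: b1 → 1, b2 → 7; minimax = 1.
-4 ≠ 1, so there is no saddle point; optimal play is mixed.
Bottom is strictly dominated by Middle, so Player I never plays it.
On the remaining 2×2 (Top, Middle vs b1, b2):
Let Player I play Top with probability p. Expected payoff against b1: (-4)p + 1(1−p) = −5p + 1; against b2: 7p + (-4)(1−p) = 11p − 4.
Setting these equal: −5p + 1 = 11p − 4 ⇒ −16p = -5 ⇒ p = 5/16, and the value is (-5)·(5/16) + 1 = -9/16.
For Player II: with q = P(b1), equating Top's and Middle's payoffs gives −11q + 7 = 5q − 4 ⇒ q = 11/16.

5/16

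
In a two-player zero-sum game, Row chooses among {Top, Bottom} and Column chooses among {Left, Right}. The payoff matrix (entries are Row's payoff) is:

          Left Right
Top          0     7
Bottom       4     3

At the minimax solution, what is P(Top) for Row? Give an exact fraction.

1/8

Row minima: Top → 0, Bottom → 3; maximin = 3.
Column maxima: Left → 4, Right → 7; minimax = 4.
3 ≠ 4, so there is no saddle point; optimal play is mixed.
Let Row play Top with probability p. Expected payoff against Left: 0p + 4(1−p) = −4p + 4; against Right: 7p + 3(1−p) = 4p + 3.
Setting these equal: −4p + 4 = 4p + 3 ⇒ −8p = -1 ⇒ p = 1/8, and the value is (-4)·(1/8) + 4 = 7/2.
For Column: with q = P(Left), equating Top's and Bottom's payoffs gives −7q + 7 = q + 3 ⇒ q = 1/2.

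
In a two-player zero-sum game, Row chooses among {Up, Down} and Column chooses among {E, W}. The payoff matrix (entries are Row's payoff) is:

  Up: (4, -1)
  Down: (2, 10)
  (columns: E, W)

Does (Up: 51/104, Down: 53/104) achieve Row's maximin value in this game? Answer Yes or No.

Against E this mix gives (51/104)·4 + (53/104)·2 = 155/52.
Against W this mix gives (51/104)·(-1) + (53/104)·10 = 479/104.
Column will play E, holding Row to 155/52. Shifting weight toward the row that does better against E would raise this floor (the equalizing mix achieves 42/13 against both E and W), so the proposed strategy is not optimal.

No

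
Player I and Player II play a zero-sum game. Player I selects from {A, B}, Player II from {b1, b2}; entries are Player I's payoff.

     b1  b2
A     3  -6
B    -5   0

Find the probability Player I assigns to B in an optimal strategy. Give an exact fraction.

9/14

Row minima: A → -6, B → -5; maximin = -5.
Column maxima: b1 → 3, b2 → 0; minimax = 0.
-5 ≠ 0, so there is no saddle point; optimal play is mixed.
Let Player I play A with probability p. Expected payoff against b1: 3p + (-5)(1−p) = 8p − 5; against b2: (-6)p + 0(1−p) = −6p.
Setting these equal: 8p − 5 = −6p ⇒ 14p = 5 ⇒ p = 5/14, and the value is (8)·(5/14) − 5 = -15/7.
For Player II: with q = P(b1), equating A's and B's payoffs gives 9q − 6 = −5q ⇒ q = 3/7.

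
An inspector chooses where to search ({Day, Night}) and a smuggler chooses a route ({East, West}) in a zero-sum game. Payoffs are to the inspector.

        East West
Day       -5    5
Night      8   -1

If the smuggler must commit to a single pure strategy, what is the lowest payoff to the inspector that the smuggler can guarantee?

5

Column maxima: East → 8, West → 5.
The smallest of these is 5.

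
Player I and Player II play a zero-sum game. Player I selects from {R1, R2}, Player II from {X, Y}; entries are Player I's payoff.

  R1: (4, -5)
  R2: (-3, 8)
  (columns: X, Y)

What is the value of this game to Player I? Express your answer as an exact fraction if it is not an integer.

17/20

Row minima: R1 → -5, R2 → -3; maximin = -3.
Column maxima: X → 4, Y → 8; minimax = 4.
-3 ≠ 4, so there is no saddle point; optimal play is mixed.
Let Player I play R1 with probability p. Expected payoff against X: 4p + (-3)(1−p) = 7p − 3; against Y: (-5)p + 8(1−p) = −13p + 8.
Setting these equal: 7p − 3 = −13p + 8 ⇒ 20p = 11 ⇒ p = 11/20, and the value is (7)·(11/20) − 3 = 17/20.
For Player II: with q = P(X), equating R1's and R2's payoffs gives 9q − 5 = −11q + 8 ⇒ q = 13/20.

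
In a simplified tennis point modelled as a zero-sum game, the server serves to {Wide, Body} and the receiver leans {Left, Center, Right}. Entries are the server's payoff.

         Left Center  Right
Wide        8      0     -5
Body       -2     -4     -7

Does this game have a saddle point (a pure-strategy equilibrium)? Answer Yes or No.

Yes

Row minima: Wide → -5, Body → -7; maximin = -5.
Column maxima: Left → 8, Center → 0, Right → -5; minimax = -5.
maximin = minimax = -5, so a saddle point exists.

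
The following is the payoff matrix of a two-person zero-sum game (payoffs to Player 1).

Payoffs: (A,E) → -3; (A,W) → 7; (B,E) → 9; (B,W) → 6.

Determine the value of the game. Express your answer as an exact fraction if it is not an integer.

81/13

Row minima: A → -3, B → 6; maximin = 6.
Column maxima: E → 9, W → 7; minimax = 7.
6 ≠ 7, so there is no saddle point; optimal play is mixed.
Let Player 1 play A with probability p. Expected payoff against E: (-3)p + 9(1−p) = −12p + 9; against W: 7p + 6(1−p) = p + 6.
Setting these equal: −12p + 9 = p + 6 ⇒ −13p = -3 ⇒ p = 3/13, and the value is (-12)·(3/13) + 9 = 81/13.
For Player 2: with q = P(E), equating A's and B's payoffs gives −10q + 7 = 3q + 6 ⇒ q = 1/13.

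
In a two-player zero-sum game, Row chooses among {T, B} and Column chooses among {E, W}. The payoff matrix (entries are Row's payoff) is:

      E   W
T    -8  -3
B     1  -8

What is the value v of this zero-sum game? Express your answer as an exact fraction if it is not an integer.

Row minima: T → -8, B → -8; maximin = -8.
Column maxima: E → 1, W → -3; minimax = -3.
-8 ≠ -3, so there is no saddle point; optimal play is mixed.
Let Row play T with probability p. Expected payoff against E: (-8)p + 1(1−p) = −9p + 1; against W: (-3)p + (-8)(1−p) = 5p − 8.
Setting these equal: −9p + 1 = 5p − 8 ⇒ −14p = -9 ⇒ p = 9/14, and the value is (-9)·(9/14) + 1 = -67/14.
For Column: with q = P(E), equating T's and B's payoffs gives −5q − 3 = 9q − 8 ⇒ q = 5/14.

-67/14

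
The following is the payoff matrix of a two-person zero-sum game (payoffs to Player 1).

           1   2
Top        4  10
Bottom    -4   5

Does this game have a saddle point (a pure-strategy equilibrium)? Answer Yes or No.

Row minima: Top → 4, Bottom → -4; maximin = 4.
Column maxima: 1 → 4, 2 → 10; minimax = 4.
maximin = minimax = 4, so a saddle point exists.

Yes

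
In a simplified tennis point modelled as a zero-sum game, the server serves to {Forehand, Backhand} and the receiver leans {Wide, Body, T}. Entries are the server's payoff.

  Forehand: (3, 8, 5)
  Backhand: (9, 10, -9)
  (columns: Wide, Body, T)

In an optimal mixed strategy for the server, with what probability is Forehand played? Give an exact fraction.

Row minima: Forehand → 3, Backhand → -9; maximin = 3.
Column maxima: Wide → 9, Body → 10, T → 5; minimax = 5.
3 ≠ 5, so there is no saddle point; optimal play is mixed.
Body is strictly dominated by Wide (it gives the server strictly more in every row), so the receiver never plays it.
On the remaining 2×2 (Forehand, Backhand vs Wide, T):
Let the server play Forehand with probability p. Expected payoff against Wide: 3p + 9(1−p) = −6p + 9; against T: 5p + (-9)(1−p) = 14p − 9.
Setting these equal: −6p + 9 = 14p − 9 ⇒ −20p = -18 ⇒ p = 9/10, and the value is (-6)·(9/10) + 9 = 18/5.
For the receiver: with q = P(Wide), equating Forehand's and Backhand's payoffs gives −2q + 5 = 18q − 9 ⇒ q = 7/10.

9/10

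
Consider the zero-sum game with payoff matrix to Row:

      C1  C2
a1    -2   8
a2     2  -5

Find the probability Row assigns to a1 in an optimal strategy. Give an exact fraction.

7/17

Row minima: a1 → -2, a2 → -5; maximin = -2.
Column maxima: C1 → 2, C2 → 8; minimax = 2.
-2 ≠ 2, so there is no saddle point; optimal play is mixed.
Let Row play a1 with probability p. Expected payoff against C1: (-2)p + 2(1−p) = −4p + 2; against C2: 8p + (-5)(1−p) = 13p − 5.
Setting these equal: −4p + 2 = 13p − 5 ⇒ −17p = -7 ⇒ p = 7/17, and the value is (-4)·(7/17) + 2 = 6/17.
For Column: with q = P(C1), equating a1's and a2's payoffs gives −10q + 8 = 7q − 5 ⇒ q = 13/17.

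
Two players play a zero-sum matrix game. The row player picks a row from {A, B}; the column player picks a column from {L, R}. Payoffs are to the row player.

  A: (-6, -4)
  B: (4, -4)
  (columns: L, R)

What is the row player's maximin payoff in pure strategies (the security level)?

Row minima: A → -6, B → -4.
The best of these is -4.

-4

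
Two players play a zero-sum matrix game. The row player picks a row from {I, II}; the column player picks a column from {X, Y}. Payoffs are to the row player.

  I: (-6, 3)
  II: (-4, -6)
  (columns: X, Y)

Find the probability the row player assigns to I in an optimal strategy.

Row minima: I → -6, II → -6; maximin = -6.
Column maxima: X → -4, Y → 3; minimax = -4.
-6 ≠ -4, so there is no saddle point; optimal play is mixed.
Let the row player play I with probability p. Expected payoff against X: (-6)p + (-4)(1−p) = −2p − 4; against Y: 3p + (-6)(1−p) = 9p − 6.
Setting these equal: −2p − 4 = 9p − 6 ⇒ −11p = -2 ⇒ p = 2/11, and the value is (-2)·(2/11) − 4 = -48/11.
For the column player: with q = P(X), equating I's and II's payoffs gives −9q + 3 = 2q − 6 ⇒ q = 9/11.

2/11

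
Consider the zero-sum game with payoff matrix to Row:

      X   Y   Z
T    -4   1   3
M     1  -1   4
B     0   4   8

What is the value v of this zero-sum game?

Row minima: T → -4, M → -1, B → 0; maximin = 0.
Column maxima: X → 1, Y → 4, Z → 8; minimax = 1.
0 ≠ 1, so there is no saddle point; optimal play is mixed.
T is strictly dominated by B, so Row never plays it.
Z is strictly dominated by X (it gives Row strictly more in every row), so Column never plays it.
On the remaining 2×2 (M, B vs X, Y):
Let Row play M with probability p. Expected payoff against X: 1p + 0(1−p) = p; against Y: (-1)p + 4(1−p) = −5p + 4.
Setting these equal: p = −5p + 4 ⇒ 6p = 4 ⇒ p = 2/3, and the value is (1)·(2/3) = 2/3.
For Column: with q = P(X), equating M's and B's payoffs gives 2q − 1 = −4q + 4 ⇒ q = 5/6.

2/3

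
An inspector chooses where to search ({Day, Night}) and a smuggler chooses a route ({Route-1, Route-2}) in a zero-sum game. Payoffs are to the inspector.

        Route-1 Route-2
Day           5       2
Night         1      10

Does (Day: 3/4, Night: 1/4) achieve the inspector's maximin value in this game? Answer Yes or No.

Against Route-1 this mix gives (3/4)·5 + (1/4)·1 = 4.
Against Route-2 this mix gives (3/4)·2 + (1/4)·10 = 4.
All of the smuggler's active replies (Route-1, Route-2) yield 4, and no column does worse for the inspector. The mix makes the smuggler indifferent and guarantees 4, so it is optimal.

Yes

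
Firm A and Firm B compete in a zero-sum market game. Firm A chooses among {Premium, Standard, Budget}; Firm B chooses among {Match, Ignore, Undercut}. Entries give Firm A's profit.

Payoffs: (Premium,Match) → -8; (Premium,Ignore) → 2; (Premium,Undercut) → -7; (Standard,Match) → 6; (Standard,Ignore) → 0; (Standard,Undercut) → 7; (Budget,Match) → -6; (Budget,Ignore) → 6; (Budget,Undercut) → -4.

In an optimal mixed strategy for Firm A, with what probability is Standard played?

Row minima: Premium → -8, Standard → 0, Budget → -6; maximin = 0.
Column maxima: Match → 6, Ignore → 6, Undercut → 7; minimax = 6.
0 ≠ 6, so there is no saddle point; optimal play is mixed.
Premium is strictly dominated by Budget, so Firm A never plays it.
Undercut is strictly dominated by Match (it gives Firm A strictly more in every row), so Firm B never plays it.
On the remaining 2×2 (Standard, Budget vs Match, Ignore):
Let Firm A play Standard with probability p. Expected payoff against Match: 6p + (-6)(1−p) = 12p − 6; against Ignore: 0p + 6(1−p) = −6p + 6.
Setting these equal: 12p − 6 = −6p + 6 ⇒ 18p = 12 ⇒ p = 2/3, and the value is (12)·(2/3) − 6 = 2.
For Firm B: with q = P(Match), equating Standard's and Budget's payoffs gives 6q = −12q + 6 ⇒ q = 1/3.

2/3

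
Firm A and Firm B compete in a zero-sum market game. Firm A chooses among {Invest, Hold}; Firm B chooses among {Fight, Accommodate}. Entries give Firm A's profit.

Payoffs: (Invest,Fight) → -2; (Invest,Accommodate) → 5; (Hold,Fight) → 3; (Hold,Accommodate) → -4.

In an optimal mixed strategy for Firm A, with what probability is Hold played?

Row minima: Invest → -2, Hold → -4; maximin = -2.
Column maxima: Fight → 3, Accommodate → 5; minimax = 3.
-2 ≠ 3, so there is no saddle point; optimal play is mixed.
Let Firm A play Invest with probability p. Expected payoff against Fight: (-2)p + 3(1−p) = −5p + 3; against Accommodate: 5p + (-4)(1−p) = 9p − 4.
Setting these equal: −5p + 3 = 9p − 4 ⇒ −14p = -7 ⇒ p = 1/2, and the value is (-5)·(1/2) + 3 = 1/2.
For Firm B: with q = P(Fight), equating Invest's and Hold's payoffs gives −7q + 5 = 7q − 4 ⇒ q = 9/14.

1/2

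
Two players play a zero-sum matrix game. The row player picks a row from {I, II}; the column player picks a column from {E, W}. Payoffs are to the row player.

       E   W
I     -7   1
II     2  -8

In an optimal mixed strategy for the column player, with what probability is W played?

1/2

Row minima: I → -7, II → -8; maximin = -7.
Column maxima: E → 2, W → 1; minimax = 1.
-7 ≠ 1, so there is no saddle point; optimal play is mixed.
Let the row player play I with probability p. Expected payoff against E: (-7)p + 2(1−p) = −9p + 2; against W: 1p + (-8)(1−p) = 9p − 8.
Setting these equal: −9p + 2 = 9p − 8 ⇒ −18p = -10 ⇒ p = 5/9, and the value is (-9)·(5/9) + 2 = -3.
For the column player: with q = P(E), equating I's and II's payoffs gives −8q + 1 = 10q − 8 ⇒ q = 1/2.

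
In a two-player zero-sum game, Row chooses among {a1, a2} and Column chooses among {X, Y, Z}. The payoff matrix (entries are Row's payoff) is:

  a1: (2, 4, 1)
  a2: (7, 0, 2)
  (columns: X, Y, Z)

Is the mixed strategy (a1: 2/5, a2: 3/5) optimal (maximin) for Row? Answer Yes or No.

Against X this mix gives (2/5)·2 + (3/5)·7 = 5.
Against Y this mix gives (2/5)·4 + (3/5)·0 = 8/5.
Against Z this mix gives (2/5)·1 + (3/5)·2 = 8/5.
All of Column's active replies (Y, Z) yield 8/5, and no column does worse for Row. The mix makes Column indifferent and guarantees 8/5, so it is optimal.

Yes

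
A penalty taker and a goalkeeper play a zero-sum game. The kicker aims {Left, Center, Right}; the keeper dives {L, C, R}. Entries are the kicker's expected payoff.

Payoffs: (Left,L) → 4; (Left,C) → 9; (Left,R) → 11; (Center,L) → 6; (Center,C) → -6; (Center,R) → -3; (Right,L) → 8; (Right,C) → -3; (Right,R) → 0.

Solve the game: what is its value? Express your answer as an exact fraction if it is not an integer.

Row minima: Left → 4, Center → -6, Right → -3; maximin = 4.
Column maxima: L → 8, C → 9, R → 11; minimax = 8.
4 ≠ 8, so there is no saddle point; optimal play is mixed.
Center is strictly dominated by Right, so the kicker never plays it.
R is strictly dominated by C (it gives the kicker strictly more in every row), so the keeper never plays it.
On the remaining 2×2 (Left, Right vs L, C):
Let the kicker play Left with probability p. Expected payoff against L: 4p + 8(1−p) = −4p + 8; against C: 9p + (-3)(1−p) = 12p − 3.
Setting these equal: −4p + 8 = 12p − 3 ⇒ −16p = -11 ⇒ p = 11/16, and the value is (-4)·(11/16) + 8 = 21/4.
For the keeper: with q = P(L), equating Left's and Right's payoffs gives −5q + 9 = 11q − 3 ⇒ q = 3/4.

21/4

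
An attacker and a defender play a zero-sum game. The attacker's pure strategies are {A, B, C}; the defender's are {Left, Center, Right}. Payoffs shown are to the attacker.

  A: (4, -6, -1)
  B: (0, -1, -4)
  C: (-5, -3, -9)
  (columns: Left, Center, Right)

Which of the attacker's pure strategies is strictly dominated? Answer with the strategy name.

C

B gives a strictly higher payoff than C against every column: 0 > -5, -1 > -3, -4 > -9.
So C is strictly dominated and the attacker never plays it.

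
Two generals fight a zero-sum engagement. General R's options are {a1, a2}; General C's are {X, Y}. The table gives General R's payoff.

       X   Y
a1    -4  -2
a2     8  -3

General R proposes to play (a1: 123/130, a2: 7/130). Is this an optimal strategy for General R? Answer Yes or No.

No

Against X this mix gives (123/130)·(-4) + (7/130)·8 = -218/65.
Against Y this mix gives (123/130)·(-2) + (7/130)·(-3) = -267/130.
General C will play X, holding General R to -218/65. Shifting weight toward the row that does better against X would raise this floor (the equalizing mix achieves -28/13 against both X and Y), so the proposed strategy is not optimal.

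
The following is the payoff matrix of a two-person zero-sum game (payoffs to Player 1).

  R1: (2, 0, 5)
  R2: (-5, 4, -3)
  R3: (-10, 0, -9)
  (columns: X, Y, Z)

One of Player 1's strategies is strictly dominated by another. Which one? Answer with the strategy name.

R2 gives a strictly higher payoff than R3 against every column: -5 > -10, 4 > 0, -3 > -9.
So R3 is strictly dominated and Player 1 never plays it.

R3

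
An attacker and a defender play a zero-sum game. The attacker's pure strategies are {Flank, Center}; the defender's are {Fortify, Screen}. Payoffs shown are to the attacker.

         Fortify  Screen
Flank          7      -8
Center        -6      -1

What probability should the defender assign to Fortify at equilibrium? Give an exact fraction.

Row minima: Flank → -8, Center → -6; maximin = -6.
Column maxima: Fortify → 7, Screen → -1; minimax = -1.
-6 ≠ -1, so there is no saddle point; optimal play is mixed.
Let the attacker play Flank with probability p. Expected payoff against Fortify: 7p + (-6)(1−p) = 13p − 6; against Screen: (-8)p + (-1)(1−p) = −7p − 1.
Setting these equal: 13p − 6 = −7p − 1 ⇒ 20p = 5 ⇒ p = 1/4, and the value is (13)·(1/4) − 6 = -11/4.
For the defender: with q = P(Fortify), equating Flank's and Center's payoffs gives 15q − 8 = −5q − 1 ⇒ q = 7/20.

7/20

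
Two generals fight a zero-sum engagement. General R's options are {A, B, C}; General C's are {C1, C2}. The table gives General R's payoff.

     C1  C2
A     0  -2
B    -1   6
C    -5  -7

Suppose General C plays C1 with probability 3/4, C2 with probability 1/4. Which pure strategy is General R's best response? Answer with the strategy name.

B

Expected payoff of A: (3/4)·0 + (1/4)·(-2) = -1/2.
Expected payoff of B: (3/4)·(-1) + (1/4)·6 = 3/4.
Expected payoff of C: (3/4)·(-5) + (1/4)·(-7) = -11/2.
The largest is 3/4, so General R's best response is B.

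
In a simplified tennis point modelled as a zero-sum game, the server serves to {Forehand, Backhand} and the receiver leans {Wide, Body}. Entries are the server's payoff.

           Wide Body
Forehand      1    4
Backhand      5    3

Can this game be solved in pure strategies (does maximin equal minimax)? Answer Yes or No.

No

Row minima: Forehand → 1, Backhand → 3; maximin = 3.
Column maxima: Wide → 5, Body → 4; minimax = 4.
3 ≠ 4, so no pure-strategy equilibrium exists.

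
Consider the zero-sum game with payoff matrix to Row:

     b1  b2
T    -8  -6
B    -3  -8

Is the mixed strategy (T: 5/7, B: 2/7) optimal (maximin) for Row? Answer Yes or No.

Yes

Against b1 this mix gives (5/7)·(-8) + (2/7)·(-3) = -46/7.
Against b2 this mix gives (5/7)·(-6) + (2/7)·(-8) = -46/7.
All of Column's active replies (b1, b2) yield -46/7, and no column does worse for Row. The mix makes Column indifferent and guarantees -46/7, so it is optimal.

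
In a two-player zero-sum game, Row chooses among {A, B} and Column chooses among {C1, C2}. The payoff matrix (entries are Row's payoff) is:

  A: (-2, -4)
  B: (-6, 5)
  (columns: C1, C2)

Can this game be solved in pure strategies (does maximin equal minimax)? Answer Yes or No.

No

Row minima: A → -4, B → -6; maximin = -4.
Column maxima: C1 → -2, C2 → 5; minimax = -2.
-4 ≠ -2, so no pure-strategy equilibrium exists.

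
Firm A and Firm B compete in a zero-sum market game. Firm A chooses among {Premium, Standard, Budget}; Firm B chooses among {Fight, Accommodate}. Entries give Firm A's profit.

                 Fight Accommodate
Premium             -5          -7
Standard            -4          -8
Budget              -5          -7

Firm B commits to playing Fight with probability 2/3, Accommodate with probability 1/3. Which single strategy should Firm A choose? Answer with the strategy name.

Expected payoff of Premium: (2/3)·(-5) + (1/3)·(-7) = -17/3.
Expected payoff of Standard: (2/3)·(-4) + (1/3)·(-8) = -16/3.
Expected payoff of Budget: (2/3)·(-5) + (1/3)·(-7) = -17/3.
The largest is -16/3, so Firm A's best response is Standard.

Standard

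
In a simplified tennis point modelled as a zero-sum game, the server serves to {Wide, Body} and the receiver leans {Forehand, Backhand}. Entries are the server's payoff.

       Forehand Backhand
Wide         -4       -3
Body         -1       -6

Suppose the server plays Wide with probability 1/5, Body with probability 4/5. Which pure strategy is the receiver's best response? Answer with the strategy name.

Backhand

If the receiver plays Forehand, the server's expected payoff is (1/5)·(-4) + (4/5)·(-1) = -8/5.
If the receiver plays Backhand, the server's expected payoff is (1/5)·(-3) + (4/5)·(-6) = -27/5.
The receiver minimizes the server's payoff; the smallest is -27/5, so the best response is Backhand.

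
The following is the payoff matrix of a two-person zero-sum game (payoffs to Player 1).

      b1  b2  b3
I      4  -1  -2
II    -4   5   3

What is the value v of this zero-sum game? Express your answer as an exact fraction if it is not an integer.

Row minima: I → -2, II → -4; maximin = -2.
Column maxima: b1 → 4, b2 → 5, b3 → 3; minimax = 3.
-2 ≠ 3, so there is no saddle point; optimal play is mixed.
b2 is strictly dominated by b3 (it gives Player 1 strictly more in every row), so Player 2 never plays it.
On the remaining 2×2 (I, II vs b1, b3):
Let Player 1 play I with probability p. Expected payoff against b1: 4p + (-4)(1−p) = 8p − 4; against b3: (-2)p + 3(1−p) = −5p + 3.
Setting these equal: 8p − 4 = −5p + 3 ⇒ 13p = 7 ⇒ p = 7/13, and the value is (8)·(7/13) − 4 = 4/13.
For Player 2: with q = P(b1), equating I's and II's payoffs gives 6q − 2 = −7q + 3 ⇒ q = 5/13.

4/13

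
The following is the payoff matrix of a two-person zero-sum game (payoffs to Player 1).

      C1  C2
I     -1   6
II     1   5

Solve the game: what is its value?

1

Row minima: I → -1, II → 1; maximin = 1.
Column maxima: C1 → 1, C2 → 6; minimax = 1.
Since maximin = minimax = 1, there is a saddle point and the value is 1.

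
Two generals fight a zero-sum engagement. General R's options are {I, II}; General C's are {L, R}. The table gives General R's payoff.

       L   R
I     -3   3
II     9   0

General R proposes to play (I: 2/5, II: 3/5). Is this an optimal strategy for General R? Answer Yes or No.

Against L this mix gives (2/5)·(-3) + (3/5)·9 = 21/5.
Against R this mix gives (2/5)·3 + (3/5)·0 = 6/5.
General C will play R, holding General R to 6/5. Shifting weight toward the row that does better against R would raise this floor (the equalizing mix achieves 9/5 against both R and L), so the proposed strategy is not optimal.

No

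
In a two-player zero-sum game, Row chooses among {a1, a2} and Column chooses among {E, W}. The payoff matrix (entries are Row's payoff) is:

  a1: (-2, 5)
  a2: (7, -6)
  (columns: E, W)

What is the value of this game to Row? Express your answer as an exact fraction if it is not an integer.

23/20

Row minima: a1 → -2, a2 → -6; maximin = -2.
Column maxima: E → 7, W → 5; minimax = 5.
-2 ≠ 5, so there is no saddle point; optimal play is mixed.
Let Row play a1 with probability p. Expected payoff against E: (-2)p + 7(1−p) = −9p + 7; against W: 5p + (-6)(1−p) = 11p − 6.
Setting these equal: −9p + 7 = 11p − 6 ⇒ −20p = -13 ⇒ p = 13/20, and the value is (-9)·(13/20) + 7 = 23/20.
For Column: with q = P(E), equating a1's and a2's payoffs gives −7q + 5 = 13q − 6 ⇒ q = 11/20.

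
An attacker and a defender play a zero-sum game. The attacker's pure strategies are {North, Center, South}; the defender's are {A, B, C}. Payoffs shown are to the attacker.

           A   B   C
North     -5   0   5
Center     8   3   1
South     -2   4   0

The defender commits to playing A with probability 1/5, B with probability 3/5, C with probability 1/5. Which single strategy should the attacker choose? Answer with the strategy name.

Center

Expected payoff of North: (1/5)·(-5) + (3/5)·0 + (1/5)·5 = 0.
Expected payoff of Center: (1/5)·8 + (3/5)·3 + (1/5)·1 = 18/5.
Expected payoff of South: (1/5)·(-2) + (3/5)·4 + (1/5)·0 = 2.
The largest is 18/5, so the attacker's best response is Center.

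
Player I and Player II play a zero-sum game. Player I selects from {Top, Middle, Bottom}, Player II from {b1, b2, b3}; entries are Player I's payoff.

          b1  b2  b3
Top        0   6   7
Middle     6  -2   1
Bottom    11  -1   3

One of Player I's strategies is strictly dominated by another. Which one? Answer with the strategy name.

Middle

Bottom gives a strictly higher payoff than Middle against every column: 11 > 6, -1 > -2, 3 > 1.
So Middle is strictly dominated and Player I never plays it.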